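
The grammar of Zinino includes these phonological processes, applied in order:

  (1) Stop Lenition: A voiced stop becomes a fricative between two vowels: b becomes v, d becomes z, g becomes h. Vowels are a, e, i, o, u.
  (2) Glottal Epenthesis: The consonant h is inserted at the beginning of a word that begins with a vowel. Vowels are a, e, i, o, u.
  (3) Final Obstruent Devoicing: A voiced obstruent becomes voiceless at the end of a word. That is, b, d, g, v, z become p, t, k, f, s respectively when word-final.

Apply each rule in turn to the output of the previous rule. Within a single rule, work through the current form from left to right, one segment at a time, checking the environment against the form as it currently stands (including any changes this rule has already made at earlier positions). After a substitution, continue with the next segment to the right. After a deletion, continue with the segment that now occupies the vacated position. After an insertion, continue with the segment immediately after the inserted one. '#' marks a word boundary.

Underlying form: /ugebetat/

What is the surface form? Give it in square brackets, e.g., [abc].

[huhevetat]

(1) Stop Lenition: [ugebetat] → [uhevetat]
(2) Glottal Epenthesis: [uhevetat] → [huhevetat]
(3) Final Obstruent Devoicing: no change — [huhevetat]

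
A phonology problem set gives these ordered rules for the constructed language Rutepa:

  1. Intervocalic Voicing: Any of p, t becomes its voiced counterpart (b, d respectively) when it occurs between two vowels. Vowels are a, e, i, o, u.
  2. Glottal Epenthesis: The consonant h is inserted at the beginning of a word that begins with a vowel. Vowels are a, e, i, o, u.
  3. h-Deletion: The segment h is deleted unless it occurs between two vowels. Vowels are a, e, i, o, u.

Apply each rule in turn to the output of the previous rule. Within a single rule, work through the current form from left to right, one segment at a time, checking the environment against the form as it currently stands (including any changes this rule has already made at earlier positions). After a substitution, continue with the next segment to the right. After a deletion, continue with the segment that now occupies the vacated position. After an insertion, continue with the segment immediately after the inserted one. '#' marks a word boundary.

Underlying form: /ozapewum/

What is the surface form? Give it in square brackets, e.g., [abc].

1 Intervocalic Voicing: [ozapewum] → [ozabewum]
2 Glottal Epenthesis: [ozabewum] → [hozabewum]
3 h-Deletion: [hozabewum] → [ozabewum]

[ozabewum]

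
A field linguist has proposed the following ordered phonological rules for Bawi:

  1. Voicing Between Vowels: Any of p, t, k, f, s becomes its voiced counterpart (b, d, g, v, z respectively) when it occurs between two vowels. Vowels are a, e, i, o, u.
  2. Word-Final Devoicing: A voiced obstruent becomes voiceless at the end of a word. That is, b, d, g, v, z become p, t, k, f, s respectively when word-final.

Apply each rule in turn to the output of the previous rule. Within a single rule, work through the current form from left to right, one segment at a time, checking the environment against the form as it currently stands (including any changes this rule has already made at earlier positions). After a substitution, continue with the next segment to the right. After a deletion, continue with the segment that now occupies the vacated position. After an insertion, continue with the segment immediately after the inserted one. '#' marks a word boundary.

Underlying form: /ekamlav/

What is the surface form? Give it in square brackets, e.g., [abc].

[egamlaf]

1 Voicing Between Vowels: [ekamlav] → [egamlav]
2 Word-Final Devoicing: [egamlav] → [egamlaf]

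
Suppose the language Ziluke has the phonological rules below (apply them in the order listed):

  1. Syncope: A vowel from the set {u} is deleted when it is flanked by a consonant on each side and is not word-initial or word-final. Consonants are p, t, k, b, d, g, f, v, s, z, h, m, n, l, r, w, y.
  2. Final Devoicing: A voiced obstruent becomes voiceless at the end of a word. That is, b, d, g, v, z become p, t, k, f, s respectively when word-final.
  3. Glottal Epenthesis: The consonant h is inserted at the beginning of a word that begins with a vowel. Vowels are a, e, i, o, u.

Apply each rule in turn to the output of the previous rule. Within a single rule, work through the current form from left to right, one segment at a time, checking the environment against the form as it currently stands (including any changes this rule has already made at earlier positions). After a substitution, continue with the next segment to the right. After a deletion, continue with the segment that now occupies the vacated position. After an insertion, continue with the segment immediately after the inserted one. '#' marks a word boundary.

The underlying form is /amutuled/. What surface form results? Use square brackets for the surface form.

[hamtlet]

1 Syncope: [amutuled] → [amtled]
2 Final Devoicing: [amtled] → [amtlet]
3 Glottal Epenthesis: [amtlet] → [hamtlet]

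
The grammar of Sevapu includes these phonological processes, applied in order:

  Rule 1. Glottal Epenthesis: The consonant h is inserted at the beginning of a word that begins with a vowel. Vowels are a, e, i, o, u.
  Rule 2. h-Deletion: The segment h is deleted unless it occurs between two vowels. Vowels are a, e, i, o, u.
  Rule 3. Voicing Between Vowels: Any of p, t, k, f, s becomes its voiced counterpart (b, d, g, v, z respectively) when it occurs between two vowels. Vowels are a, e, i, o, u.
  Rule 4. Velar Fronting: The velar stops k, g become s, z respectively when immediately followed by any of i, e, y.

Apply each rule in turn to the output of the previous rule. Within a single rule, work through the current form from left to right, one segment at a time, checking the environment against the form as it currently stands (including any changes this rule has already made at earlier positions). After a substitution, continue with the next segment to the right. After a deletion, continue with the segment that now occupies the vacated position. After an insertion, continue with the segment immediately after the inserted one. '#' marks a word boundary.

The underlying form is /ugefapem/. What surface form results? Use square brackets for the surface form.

[uzevabem]

Rule 1 Glottal Epenthesis: [ugefapem] → [hugefapem]
Rule 2 h-Deletion: [hugefapem] → [ugefapem]
Rule 3 Voicing Between Vowels: [ugefapem] → [ugevabem]
Rule 4 Velar Fronting: [ugevabem] → [uzevabem]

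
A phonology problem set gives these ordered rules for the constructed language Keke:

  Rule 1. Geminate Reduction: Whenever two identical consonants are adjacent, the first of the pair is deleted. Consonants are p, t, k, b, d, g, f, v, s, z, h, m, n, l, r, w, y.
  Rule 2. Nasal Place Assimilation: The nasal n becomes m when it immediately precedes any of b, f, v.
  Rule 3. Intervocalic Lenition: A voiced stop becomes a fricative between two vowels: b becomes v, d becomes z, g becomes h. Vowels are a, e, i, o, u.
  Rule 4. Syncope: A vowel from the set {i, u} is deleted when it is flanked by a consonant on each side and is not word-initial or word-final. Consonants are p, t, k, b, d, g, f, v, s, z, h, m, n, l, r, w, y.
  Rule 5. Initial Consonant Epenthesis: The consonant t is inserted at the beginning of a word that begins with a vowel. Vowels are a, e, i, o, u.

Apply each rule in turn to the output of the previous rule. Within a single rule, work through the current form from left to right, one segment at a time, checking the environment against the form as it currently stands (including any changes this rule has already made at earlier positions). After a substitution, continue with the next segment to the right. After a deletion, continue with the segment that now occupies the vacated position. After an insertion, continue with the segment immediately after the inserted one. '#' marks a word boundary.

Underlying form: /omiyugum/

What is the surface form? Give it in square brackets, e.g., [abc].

[tomyhm]

Rule 1 Geminate Reduction: no change — [omiyugum]
Rule 2 Nasal Place Assimilation: no change — [omiyugum]
Rule 3 Intervocalic Lenition: [omiyugum] → [omiyuhum]
Rule 4 Syncope: [omiyuhum] → [omyhm]
Rule 5 Initial Consonant Epenthesis: [omyhm] → [tomyhm]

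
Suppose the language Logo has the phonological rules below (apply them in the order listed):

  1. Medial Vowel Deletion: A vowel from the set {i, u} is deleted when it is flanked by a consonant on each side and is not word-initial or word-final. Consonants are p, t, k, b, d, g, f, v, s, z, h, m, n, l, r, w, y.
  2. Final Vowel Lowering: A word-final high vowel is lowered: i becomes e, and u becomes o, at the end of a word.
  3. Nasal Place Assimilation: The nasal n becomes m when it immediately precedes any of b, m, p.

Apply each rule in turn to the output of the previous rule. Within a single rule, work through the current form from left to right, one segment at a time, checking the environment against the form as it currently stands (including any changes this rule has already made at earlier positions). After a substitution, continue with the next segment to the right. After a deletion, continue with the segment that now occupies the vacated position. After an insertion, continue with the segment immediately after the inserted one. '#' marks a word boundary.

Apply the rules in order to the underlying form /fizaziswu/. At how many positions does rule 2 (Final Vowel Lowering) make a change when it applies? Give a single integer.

1

1 Medial Vowel Deletion: [fizaziswu] → [fzazswu]
2 Final Vowel Lowering: [fzazswu] → [fzazswo]
3 Nasal Place Assimilation: no change — [fzazswo]
Rule 2 changed 1 position(s).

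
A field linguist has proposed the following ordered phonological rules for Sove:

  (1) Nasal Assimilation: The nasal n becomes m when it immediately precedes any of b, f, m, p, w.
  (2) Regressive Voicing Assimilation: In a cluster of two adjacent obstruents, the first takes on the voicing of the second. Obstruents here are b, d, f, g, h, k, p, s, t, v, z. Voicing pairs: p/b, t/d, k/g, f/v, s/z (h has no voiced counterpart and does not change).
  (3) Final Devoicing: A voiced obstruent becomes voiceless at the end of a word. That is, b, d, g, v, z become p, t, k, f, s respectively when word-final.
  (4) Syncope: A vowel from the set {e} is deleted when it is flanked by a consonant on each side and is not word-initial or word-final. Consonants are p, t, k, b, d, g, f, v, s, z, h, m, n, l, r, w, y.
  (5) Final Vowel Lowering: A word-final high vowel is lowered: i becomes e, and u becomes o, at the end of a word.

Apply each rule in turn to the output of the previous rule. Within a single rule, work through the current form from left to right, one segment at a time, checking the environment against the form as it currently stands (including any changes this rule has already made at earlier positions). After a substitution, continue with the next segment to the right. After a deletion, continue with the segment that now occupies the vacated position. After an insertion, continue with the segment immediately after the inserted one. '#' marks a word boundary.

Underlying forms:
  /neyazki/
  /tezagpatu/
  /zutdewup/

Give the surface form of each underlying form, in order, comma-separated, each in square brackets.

/neyazki/:
  (1) Nasal Assimilation: no change — [neyazki]
  (2) Regressive Voicing Assimilation: [neyazki] → [neyaski]
  (3) Final Devoicing: no change — [neyaski]
  (4) Syncope: [neyaski] → [nyaski]
  (5) Final Vowel Lowering: [nyaski] → [nyaske]
/tezagpatu/:
  (1) Nasal Assimilation: no change — [tezagpatu]
  (2) Regressive Voicing Assimilation: [tezagpatu] → [tezakpatu]
  (3) Final Devoicing: no change — [tezakpatu]
  (4) Syncope: [tezakpatu] → [tzakpatu]
  (5) Final Vowel Lowering: [tzakpatu] → [tzakpato]
/zutdewup/:
  (1) Nasal Assimilation: no change — [zutdewup]
  (2) Regressive Voicing Assimilation: [zutdewup] → [zuddewup]
  (3) Final Devoicing: no change — [zuddewup]
  (4) Syncope: [zuddewup] → [zuddwup]
  (5) Final Vowel Lowering: no change — [zuddwup]

[nyaske], [tzakpato], [zuddwup]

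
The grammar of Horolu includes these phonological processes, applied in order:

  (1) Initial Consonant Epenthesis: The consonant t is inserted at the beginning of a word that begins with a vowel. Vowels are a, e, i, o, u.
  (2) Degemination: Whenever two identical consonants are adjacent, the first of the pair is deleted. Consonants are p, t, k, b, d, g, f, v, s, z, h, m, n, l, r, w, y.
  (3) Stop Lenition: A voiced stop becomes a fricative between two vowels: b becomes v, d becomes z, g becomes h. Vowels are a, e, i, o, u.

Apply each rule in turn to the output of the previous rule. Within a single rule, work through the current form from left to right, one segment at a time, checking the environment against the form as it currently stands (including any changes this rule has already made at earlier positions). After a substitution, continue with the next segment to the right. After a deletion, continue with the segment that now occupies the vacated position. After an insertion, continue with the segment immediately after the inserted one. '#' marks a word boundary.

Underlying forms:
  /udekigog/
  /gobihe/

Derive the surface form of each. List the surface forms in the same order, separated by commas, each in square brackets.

[tuzekihog], [govihe]

/udekigog/:
  (1) Initial Consonant Epenthesis: [udekigog] → [tudekigog]
  (2) Degemination: no change — [tudekigog]
  (3) Stop Lenition: [tudekigog] → [tuzekihog]
/gobihe/:
  (1) Initial Consonant Epenthesis: no change — [gobihe]
  (2) Degemination: no change — [gobihe]
  (3) Stop Lenition: [gobihe] → [govihe]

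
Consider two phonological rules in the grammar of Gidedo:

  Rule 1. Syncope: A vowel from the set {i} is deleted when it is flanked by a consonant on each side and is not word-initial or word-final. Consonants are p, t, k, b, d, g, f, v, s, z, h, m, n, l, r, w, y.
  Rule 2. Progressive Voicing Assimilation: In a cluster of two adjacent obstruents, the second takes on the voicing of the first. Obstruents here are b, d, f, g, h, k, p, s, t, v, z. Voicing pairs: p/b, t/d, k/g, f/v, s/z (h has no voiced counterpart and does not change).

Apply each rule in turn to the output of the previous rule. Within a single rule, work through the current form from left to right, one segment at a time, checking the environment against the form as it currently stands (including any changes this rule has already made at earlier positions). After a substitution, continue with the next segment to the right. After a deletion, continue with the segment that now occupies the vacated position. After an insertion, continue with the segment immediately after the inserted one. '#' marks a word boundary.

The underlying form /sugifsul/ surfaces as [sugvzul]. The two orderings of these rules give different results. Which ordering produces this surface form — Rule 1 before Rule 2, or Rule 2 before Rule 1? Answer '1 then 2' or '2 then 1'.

Order 1 then 2:
  1 Syncope: [sugifsul] → [sugfsul]
  2 Progressive Voicing Assimilation: [sugfsul] → [sugvzul]
  result: [sugvzul]
Order 2 then 1:
  2 Progressive Voicing Assimilation: no change — [sugifsul]
  1 Syncope: [sugifsul] → [sugfsul]
  result: [sugfsul]

1 then 2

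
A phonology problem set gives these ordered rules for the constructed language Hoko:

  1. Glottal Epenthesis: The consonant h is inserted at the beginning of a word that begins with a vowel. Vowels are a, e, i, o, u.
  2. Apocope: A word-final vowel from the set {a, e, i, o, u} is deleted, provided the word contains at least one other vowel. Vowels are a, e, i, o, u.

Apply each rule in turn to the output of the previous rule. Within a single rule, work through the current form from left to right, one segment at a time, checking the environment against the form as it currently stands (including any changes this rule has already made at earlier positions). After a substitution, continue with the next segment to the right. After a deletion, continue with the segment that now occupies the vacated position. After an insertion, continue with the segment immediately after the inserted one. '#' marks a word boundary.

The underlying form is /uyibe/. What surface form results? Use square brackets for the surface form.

1 Glottal Epenthesis: [uyibe] → [huyibe]
2 Apocope: [huyibe] → [huyib]

[huyib]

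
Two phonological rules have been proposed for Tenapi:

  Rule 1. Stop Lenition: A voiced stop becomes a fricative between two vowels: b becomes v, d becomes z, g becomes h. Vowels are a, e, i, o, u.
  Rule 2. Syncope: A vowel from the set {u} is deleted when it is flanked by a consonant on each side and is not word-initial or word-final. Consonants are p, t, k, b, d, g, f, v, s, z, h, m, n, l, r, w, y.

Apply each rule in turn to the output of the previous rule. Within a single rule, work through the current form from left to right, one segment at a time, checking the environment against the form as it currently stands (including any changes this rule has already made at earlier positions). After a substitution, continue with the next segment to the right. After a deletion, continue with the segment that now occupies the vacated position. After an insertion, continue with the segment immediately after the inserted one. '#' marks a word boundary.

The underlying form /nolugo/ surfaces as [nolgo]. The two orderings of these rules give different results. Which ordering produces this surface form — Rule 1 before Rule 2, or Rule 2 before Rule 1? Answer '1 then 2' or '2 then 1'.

2 then 1

Order 1 then 2:
  1 Stop Lenition: [nolugo] → [noluho]
  2 Syncope: [noluho] → [nolho]
  result: [nolho]
Order 2 then 1:
  2 Syncope: [nolugo] → [nolgo]
  1 Stop Lenition: no change — [nolgo]
  result: [nolgo]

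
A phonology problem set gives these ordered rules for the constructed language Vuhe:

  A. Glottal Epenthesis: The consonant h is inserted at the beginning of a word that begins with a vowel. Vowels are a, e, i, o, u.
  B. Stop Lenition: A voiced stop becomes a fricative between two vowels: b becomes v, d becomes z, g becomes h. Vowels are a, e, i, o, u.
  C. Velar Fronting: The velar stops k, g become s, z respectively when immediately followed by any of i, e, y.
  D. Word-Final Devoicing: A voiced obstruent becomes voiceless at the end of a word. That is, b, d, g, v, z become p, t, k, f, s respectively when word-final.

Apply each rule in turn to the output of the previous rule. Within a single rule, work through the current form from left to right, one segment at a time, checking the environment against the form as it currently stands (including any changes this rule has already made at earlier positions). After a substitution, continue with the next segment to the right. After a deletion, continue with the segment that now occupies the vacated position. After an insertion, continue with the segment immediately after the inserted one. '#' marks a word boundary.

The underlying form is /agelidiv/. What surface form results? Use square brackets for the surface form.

[hahelizif]

A Glottal Epenthesis: [agelidiv] → [hagelidiv]
B Stop Lenition: [hagelidiv] → [haheliziv]
C Velar Fronting: no change — [haheliziv]
D Word-Final Devoicing: [haheliziv] → [hahelizif]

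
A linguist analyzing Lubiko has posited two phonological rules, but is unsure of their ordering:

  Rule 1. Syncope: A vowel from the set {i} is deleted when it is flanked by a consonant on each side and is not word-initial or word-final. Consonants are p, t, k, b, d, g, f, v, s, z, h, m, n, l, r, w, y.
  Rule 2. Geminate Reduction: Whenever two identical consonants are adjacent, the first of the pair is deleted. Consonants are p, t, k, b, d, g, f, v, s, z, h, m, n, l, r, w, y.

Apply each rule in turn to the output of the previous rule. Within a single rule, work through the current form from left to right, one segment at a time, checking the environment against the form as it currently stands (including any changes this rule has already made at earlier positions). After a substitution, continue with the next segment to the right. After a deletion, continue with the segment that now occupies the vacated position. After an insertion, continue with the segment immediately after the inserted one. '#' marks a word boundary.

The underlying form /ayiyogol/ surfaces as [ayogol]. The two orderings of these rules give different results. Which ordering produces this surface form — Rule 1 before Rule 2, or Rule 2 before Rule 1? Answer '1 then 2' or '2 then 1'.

1 then 2

Order 1 then 2:
  1 Syncope: [ayiyogol] → [ayyogol]
  2 Geminate Reduction: [ayyogol] → [ayogol]
  result: [ayogol]
Order 2 then 1:
  2 Geminate Reduction: no change — [ayiyogol]
  1 Syncope: [ayiyogol] → [ayyogol]
  result: [ayyogol]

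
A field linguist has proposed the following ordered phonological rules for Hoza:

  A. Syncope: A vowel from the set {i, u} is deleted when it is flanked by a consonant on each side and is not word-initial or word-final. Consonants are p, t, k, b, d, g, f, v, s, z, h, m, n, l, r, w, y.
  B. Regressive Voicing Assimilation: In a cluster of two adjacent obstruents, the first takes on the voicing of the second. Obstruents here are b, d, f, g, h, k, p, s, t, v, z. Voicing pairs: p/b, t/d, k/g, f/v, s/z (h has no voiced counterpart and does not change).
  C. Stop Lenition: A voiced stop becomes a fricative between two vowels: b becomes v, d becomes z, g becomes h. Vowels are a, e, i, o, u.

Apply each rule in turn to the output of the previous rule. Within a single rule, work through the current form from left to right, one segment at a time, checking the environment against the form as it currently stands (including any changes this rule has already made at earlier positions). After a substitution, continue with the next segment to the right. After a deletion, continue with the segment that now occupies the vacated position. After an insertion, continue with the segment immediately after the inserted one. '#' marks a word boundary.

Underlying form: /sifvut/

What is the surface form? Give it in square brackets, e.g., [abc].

[svft]

A Syncope: [sifvut] → [sfvt]
B Regressive Voicing Assimilation: [sfvt] → [svft]
C Stop Lenition: no change — [svft]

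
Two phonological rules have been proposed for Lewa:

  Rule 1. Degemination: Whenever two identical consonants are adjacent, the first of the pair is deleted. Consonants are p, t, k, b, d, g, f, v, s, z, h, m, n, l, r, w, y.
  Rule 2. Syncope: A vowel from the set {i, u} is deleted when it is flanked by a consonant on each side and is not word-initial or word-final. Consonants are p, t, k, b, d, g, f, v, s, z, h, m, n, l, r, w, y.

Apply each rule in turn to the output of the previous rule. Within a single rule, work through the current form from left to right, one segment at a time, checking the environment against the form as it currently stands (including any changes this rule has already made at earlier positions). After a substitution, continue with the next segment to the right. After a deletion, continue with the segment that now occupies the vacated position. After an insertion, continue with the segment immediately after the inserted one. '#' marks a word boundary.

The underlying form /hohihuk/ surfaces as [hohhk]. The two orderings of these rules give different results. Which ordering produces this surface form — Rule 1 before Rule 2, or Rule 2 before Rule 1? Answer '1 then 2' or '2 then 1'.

1 then 2

Order 1 then 2:
  1 Degemination: no change — [hohihuk]
  2 Syncope: [hohihuk] → [hohhk]
  result: [hohhk]
Order 2 then 1:
  2 Syncope: [hohihuk] → [hohhk]
  1 Degemination: [hohhk] → [hohk]
  result: [hohk]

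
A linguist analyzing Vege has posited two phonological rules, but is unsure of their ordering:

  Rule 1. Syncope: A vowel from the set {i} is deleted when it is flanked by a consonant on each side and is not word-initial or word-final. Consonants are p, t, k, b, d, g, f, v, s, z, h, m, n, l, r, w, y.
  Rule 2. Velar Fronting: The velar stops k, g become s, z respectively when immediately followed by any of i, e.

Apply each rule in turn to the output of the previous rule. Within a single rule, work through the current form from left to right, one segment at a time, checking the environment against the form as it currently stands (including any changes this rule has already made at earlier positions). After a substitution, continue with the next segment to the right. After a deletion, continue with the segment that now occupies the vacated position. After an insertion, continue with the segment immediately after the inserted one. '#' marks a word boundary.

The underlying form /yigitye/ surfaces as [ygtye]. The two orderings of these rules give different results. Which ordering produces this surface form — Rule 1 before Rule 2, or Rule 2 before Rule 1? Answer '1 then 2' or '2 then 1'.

Order 1 then 2:
  1 Syncope: [yigitye] → [ygtye]
  2 Velar Fronting: no change — [ygtye]
  result: [ygtye]
Order 2 then 1:
  2 Velar Fronting: [yigitye] → [yizitye]
  1 Syncope: [yizitye] → [yztye]
  result: [yztye]

1 then 2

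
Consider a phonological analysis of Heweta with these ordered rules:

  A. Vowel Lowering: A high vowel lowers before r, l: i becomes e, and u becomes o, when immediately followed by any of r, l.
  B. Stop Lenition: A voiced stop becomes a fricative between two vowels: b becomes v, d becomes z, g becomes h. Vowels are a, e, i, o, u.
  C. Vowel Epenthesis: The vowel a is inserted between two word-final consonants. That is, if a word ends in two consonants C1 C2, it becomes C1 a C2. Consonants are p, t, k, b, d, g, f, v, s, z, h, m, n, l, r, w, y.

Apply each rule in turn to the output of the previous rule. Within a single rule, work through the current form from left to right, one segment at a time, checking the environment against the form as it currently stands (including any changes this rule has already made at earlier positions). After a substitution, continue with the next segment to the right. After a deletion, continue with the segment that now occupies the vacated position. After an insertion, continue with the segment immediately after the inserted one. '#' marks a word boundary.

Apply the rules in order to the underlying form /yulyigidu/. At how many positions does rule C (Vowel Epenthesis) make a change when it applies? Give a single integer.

0

A Vowel Lowering: [yulyigidu] → [yolyigidu]
B Stop Lenition: [yolyigidu] → [yolyihizu]
C Vowel Epenthesis: no change — [yolyihizu]
Rule C changed 0 position(s).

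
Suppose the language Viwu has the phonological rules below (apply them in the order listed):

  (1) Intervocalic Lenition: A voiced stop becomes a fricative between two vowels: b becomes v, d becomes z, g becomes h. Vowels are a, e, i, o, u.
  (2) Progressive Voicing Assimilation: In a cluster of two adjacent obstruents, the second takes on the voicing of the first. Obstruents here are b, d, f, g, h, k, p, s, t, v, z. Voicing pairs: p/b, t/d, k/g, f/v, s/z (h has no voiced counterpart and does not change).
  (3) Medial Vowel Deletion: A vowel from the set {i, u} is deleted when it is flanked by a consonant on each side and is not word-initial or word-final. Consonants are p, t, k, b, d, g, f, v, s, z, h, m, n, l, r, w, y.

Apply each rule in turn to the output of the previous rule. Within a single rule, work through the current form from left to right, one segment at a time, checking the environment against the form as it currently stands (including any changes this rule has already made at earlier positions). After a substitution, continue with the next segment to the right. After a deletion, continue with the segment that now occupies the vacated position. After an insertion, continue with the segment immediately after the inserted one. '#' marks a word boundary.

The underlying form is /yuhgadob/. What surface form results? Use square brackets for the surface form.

[yhkazob]

(1) Intervocalic Lenition: [yuhgadob] → [yuhgazob]
(2) Progressive Voicing Assimilation: [yuhgazob] → [yuhkazob]
(3) Medial Vowel Deletion: [yuhkazob] → [yhkazob]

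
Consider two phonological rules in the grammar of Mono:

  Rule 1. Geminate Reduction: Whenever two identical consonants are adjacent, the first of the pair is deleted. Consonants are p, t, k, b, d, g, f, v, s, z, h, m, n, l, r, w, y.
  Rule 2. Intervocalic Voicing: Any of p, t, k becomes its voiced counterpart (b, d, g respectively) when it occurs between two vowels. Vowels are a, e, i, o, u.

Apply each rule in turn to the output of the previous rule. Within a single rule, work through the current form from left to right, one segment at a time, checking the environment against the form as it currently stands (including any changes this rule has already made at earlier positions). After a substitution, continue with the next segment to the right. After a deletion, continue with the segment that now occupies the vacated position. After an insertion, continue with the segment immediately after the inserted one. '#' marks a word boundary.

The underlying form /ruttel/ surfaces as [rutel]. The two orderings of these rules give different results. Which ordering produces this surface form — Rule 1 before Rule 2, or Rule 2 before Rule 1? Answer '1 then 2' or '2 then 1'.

Order 1 then 2:
  1 Geminate Reduction: [ruttel] → [rutel]
  2 Intervocalic Voicing: [rutel] → [rudel]
  result: [rudel]
Order 2 then 1:
  2 Intervocalic Voicing: no change — [ruttel]
  1 Geminate Reduction: [ruttel] → [rutel]
  result: [rutel]

2 then 1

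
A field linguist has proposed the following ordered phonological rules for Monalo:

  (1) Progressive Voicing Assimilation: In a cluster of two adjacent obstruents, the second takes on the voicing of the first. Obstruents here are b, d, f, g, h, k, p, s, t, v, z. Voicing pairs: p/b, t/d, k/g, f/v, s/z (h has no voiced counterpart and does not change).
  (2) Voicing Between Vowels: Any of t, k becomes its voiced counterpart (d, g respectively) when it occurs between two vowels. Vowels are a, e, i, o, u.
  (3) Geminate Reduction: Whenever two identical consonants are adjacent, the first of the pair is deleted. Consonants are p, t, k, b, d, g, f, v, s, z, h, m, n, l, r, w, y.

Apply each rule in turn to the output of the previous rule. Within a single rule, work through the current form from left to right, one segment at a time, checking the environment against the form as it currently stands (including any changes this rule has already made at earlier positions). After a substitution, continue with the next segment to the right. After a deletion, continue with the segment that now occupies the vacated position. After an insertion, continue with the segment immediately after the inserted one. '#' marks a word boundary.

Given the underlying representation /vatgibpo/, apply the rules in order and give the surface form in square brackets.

[vatkibo]

(1) Progressive Voicing Assimilation: [vatgibpo] → [vatkibbo]
(2) Voicing Between Vowels: no change — [vatkibbo]
(3) Geminate Reduction: [vatkibbo] → [vatkibo]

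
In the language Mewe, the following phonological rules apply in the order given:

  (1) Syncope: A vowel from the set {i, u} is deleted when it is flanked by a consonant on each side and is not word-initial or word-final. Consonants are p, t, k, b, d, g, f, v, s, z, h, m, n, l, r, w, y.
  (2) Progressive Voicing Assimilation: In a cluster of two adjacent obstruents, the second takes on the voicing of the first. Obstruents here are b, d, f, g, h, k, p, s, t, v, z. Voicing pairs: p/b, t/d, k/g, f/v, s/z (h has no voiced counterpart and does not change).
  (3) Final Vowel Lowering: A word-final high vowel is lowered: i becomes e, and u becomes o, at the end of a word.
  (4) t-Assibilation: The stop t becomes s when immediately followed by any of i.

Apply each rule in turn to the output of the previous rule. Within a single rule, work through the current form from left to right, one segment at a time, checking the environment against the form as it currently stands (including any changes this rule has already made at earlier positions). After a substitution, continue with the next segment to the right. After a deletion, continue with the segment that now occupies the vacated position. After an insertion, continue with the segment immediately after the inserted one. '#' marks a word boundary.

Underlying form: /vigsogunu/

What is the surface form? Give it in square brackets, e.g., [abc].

(1) Syncope: [vigsogunu] → [vgsognu]
(2) Progressive Voicing Assimilation: [vgsognu] → [vgzognu]
(3) Final Vowel Lowering: [vgzognu] → [vgzogno]
(4) t-Assibilation: no change — [vgzogno]

[vgzogno]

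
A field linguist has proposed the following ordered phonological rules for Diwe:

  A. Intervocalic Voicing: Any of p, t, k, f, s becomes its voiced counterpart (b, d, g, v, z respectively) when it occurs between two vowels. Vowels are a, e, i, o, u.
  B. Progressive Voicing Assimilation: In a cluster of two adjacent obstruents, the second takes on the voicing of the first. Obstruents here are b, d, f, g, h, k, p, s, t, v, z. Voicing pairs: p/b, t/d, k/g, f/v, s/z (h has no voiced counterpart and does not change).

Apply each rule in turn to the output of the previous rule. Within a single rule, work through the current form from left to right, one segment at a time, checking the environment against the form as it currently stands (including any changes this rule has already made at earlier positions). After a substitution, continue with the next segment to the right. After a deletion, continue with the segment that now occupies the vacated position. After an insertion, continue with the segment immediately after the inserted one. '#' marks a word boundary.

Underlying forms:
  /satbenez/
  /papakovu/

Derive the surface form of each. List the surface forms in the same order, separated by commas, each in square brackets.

/satbenez/:
  A Intervocalic Voicing: no change — [satbenez]
  B Progressive Voicing Assimilation: [satbenez] → [satpenez]
/papakovu/:
  A Intervocalic Voicing: [papakovu] → [pabagovu]
  B Progressive Voicing Assimilation: no change — [pabagovu]

[satpenez], [pabagovu]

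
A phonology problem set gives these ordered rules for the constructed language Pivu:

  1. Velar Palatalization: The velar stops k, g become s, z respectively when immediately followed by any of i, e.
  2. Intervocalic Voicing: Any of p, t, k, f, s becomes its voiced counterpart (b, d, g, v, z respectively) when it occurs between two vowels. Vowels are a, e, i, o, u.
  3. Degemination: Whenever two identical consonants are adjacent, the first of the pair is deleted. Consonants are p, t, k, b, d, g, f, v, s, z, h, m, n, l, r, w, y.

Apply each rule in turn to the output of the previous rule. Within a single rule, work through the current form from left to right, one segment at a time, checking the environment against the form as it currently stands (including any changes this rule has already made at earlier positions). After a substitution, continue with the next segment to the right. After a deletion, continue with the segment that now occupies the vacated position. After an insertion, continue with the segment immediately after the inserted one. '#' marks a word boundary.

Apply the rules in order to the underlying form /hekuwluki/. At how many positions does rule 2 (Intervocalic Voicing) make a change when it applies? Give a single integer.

2

1 Velar Palatalization: [hekuwluki] → [hekuwlusi]
2 Intervocalic Voicing: [hekuwlusi] → [heguwluzi]
3 Degemination: no change — [heguwluzi]
Rule 2 changed 2 position(s).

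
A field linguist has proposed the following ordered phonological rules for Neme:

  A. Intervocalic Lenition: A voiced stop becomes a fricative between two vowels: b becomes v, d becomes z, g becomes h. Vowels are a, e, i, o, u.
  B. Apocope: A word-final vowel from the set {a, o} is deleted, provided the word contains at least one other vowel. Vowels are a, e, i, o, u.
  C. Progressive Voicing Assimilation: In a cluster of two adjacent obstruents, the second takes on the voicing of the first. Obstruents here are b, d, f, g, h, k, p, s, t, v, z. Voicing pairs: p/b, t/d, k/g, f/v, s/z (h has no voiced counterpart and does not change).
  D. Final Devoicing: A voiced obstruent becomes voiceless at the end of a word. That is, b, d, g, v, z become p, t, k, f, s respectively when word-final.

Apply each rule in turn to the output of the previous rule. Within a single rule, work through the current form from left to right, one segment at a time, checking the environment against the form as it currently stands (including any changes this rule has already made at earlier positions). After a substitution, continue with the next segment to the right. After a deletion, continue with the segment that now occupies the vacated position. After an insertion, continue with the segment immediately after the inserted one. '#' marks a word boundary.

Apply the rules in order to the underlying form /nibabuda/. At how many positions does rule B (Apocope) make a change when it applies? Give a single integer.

1

A Intervocalic Lenition: [nibabuda] → [nivavuza]
B Apocope: [nivavuza] → [nivavuz]
C Progressive Voicing Assimilation: no change — [nivavuz]
D Final Devoicing: [nivavuz] → [nivavus]
Rule B changed 1 position(s).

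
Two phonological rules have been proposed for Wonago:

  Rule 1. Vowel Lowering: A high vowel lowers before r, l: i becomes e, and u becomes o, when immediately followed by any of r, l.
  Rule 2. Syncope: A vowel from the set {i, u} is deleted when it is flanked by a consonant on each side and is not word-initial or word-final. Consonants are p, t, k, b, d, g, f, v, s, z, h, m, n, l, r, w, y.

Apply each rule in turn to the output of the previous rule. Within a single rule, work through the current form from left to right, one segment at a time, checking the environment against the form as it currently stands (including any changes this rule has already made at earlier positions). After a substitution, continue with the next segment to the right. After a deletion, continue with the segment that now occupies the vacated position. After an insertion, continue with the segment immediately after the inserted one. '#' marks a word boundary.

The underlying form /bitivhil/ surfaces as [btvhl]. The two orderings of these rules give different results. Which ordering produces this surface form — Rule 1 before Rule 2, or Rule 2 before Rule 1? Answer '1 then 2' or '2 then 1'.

Order 1 then 2:
  1 Vowel Lowering: [bitivhil] → [bitivhel]
  2 Syncope: [bitivhel] → [btvhel]
  result: [btvhel]
Order 2 then 1:
  2 Syncope: [bitivhil] → [btvhl]
  1 Vowel Lowering: no change — [btvhl]
  result: [btvhl]

2 then 1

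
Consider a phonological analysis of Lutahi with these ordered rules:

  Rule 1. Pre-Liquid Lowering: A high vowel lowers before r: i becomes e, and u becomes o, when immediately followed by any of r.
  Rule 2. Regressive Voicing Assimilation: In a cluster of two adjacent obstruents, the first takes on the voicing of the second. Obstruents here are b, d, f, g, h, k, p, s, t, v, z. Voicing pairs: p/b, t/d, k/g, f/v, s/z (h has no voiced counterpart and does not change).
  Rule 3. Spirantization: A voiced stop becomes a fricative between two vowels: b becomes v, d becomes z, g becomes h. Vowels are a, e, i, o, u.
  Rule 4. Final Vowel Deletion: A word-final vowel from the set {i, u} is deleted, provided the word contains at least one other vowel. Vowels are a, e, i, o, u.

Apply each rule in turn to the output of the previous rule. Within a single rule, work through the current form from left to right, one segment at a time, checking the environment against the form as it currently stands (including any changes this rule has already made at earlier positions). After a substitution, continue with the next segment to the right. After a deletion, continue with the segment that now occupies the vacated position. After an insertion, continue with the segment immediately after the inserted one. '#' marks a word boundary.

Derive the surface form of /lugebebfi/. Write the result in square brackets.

[luhevepf]

Rule 1 Pre-Liquid Lowering: no change — [lugebebfi]
Rule 2 Regressive Voicing Assimilation: [lugebebfi] → [lugebepfi]
Rule 3 Spirantization: [lugebepfi] → [luhevepfi]
Rule 4 Final Vowel Deletion: [luhevepfi] → [luhevepf]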